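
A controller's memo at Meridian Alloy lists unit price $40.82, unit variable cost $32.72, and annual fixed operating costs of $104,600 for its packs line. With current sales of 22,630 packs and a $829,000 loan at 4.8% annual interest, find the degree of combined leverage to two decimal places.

At 22,630 units, contribution = 22,630 × $8.10 = $183,303.00.
Subtracting fixed costs: EBIT = $183,303.00 − $104,600 = $78,703.00. Interest = $39,792.00, so EBIT − I = $38,911.00.
Degree of total leverage = total CM / (EBIT − interest) = $183,303.00 / $38,911.00 = 4.7108.

4.71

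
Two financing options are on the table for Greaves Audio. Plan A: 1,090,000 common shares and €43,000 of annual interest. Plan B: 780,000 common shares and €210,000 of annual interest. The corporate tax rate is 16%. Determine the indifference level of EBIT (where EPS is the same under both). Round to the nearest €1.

€630,194

Set EPS_A = EPS_B: (EBIT − €43,000)(1 − 0.16) ÷ 1,090,000 = (EBIT − €210,000)(1 − 0.16) ÷ 780,000.
The (1 − t) factor cancels: (EBIT − 43,000) × 780,000 = (EBIT − 210,000) × 1,090,000.
Solving, EBIT = (210,000·1,090,000 − 43,000·780,000) / (1,090,000 − 780,000) = 195,360,000,000 / 310,000 = 630,193.55.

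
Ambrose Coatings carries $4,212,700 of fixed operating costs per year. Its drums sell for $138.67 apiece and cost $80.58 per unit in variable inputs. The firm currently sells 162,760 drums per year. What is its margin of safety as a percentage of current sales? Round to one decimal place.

Unit CM = price − variable cost = $138.67 − $80.58 = $58.09. Break-even units = $4,212,700 ÷ $58.09 = 72,520.23; break-even revenue = 72,520.23 × $138.67 = $10,056,379.91.
Current sales = 162,760 × $138.67 = $22,569,929.20.
Margin of safety = ($22,569,929.20 − $10,056,379.91) ÷ $22,569,929.20 = 55.4%.

55.4%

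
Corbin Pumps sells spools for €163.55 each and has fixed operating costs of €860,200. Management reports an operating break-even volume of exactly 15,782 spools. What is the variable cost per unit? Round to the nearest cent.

€109.04

At break-even, FC = Q × (P − VC), so P − VC = €860,200 ÷ 15,782 = €54.5051.
Variable cost per unit = €163.55 − €54.5051 = €109.04.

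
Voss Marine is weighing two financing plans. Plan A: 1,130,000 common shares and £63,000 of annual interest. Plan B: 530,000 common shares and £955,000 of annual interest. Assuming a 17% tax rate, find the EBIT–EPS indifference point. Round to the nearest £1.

At indifference, (EBIT − 63,000)(1 − t)/1,130,000 = (EBIT − 955,000)(1 − t)/530,000.
The (1 − t) factor cancels: (EBIT − 63,000) × 530,000 = (EBIT − 955,000) × 1,130,000.
Solving, EBIT = (955,000·1,130,000 − 63,000·530,000) / (1,130,000 − 530,000) = 1,045,760,000,000 / 600,000 = 1,742,933.33.

£1,742,933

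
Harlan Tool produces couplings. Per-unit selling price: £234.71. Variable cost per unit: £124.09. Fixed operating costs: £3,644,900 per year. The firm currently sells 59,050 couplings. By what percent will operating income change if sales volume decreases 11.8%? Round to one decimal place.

Contribution at this volume is 59,050 × £110.62 = £6,532,111.00.
EBIT = £6,532,111.00 − £3,644,900 = £2,887,211.00.
DOL = contribution ÷ EBIT = £6,532,111.00 ÷ £2,887,211.00 = 2.2624.
%ΔEBIT = DOL × %ΔSales = 2.2624 × -11.8% = -26.7%.

-26.7%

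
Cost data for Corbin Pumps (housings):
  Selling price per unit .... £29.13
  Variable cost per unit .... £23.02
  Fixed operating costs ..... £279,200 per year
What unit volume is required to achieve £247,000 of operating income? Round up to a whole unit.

Each unit contributes £29.13 − £23.02 = £6.11.
Units = (FC + target) / CM = (£279,200 + £247,000) / £6.11 = 86,121.11, so 86,122 housings.

86,122 housings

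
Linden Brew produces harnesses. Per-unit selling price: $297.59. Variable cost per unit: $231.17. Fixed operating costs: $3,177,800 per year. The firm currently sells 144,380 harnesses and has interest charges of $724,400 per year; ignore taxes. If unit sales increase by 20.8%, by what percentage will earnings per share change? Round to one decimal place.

Contribution at this volume is 144,380 × $66.42 = $9,589,719.60.
Subtracting fixed costs: EBIT = $9,589,719.60 − $3,177,800 = $6,411,919.60.
After interest of $724,400.00, pre-tax earnings = $5,687,519.60.
DCL = total CM / (EBIT − I) = $9,589,719.60 / $5,687,519.60 = 1.6861.
EPS therefore changes by 1.6861 × (+20.8%) = +35.1%.

+35.1%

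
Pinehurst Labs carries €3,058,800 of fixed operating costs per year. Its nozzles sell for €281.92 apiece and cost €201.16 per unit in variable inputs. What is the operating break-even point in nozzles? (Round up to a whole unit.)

Unit CM = price − variable cost = €281.92 − €201.16 = €80.76.
Units to break even: €3,058,800 ÷ €80.76 = 37,875.19, rounded up to 37,876.

37,876 nozzles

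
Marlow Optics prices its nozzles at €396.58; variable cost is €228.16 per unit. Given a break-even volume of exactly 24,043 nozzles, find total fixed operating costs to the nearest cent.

€4,049,322.06

Contribution margin per unit = €396.58 − €228.16 = €168.42.
Since BE = FC / CM, FC = 24,043 × €168.42 = €4,049,322.06.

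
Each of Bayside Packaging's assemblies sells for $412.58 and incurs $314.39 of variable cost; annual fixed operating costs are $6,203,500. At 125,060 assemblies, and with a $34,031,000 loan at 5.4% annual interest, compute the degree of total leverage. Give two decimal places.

2.90

At 125,060 units, contribution = 125,060 × $98.19 = $12,279,641.40.
EBIT = $12,279,641.40 − $6,203,500 = $6,076,141.40. Interest = $1,837,674.00, so EBIT − I = $4,238,467.40.
DCL = contribution ÷ (EBIT − I) = $12,279,641.40 ÷ $4,238,467.40 = 2.8972.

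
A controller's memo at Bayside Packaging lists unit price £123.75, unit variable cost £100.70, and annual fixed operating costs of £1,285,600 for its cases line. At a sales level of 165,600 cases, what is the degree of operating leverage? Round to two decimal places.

1.51

Total contribution margin = 165,600 × £23.05 = £3,817,080.00.
Operating income = contribution − fixed costs = £3,817,080.00 − £1,285,600 = £2,531,480.00.
So DOL = total CM / EBIT = £3,817,080.00 / £2,531,480.00 = 1.5078.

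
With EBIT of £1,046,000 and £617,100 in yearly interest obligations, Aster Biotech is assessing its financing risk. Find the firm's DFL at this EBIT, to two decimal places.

2.44

Annual interest charges come to £617,100.00.
Degree of financial leverage = EBIT / (EBIT − interest) = £1,046,000 / £428,900.00 = 2.4388.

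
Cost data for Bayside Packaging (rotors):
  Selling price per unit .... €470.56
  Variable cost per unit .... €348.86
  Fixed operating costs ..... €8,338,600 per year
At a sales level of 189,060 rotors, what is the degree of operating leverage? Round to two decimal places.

1.57

Contribution at this volume is 189,060 × €121.70 = €23,008,602.00.
EBIT = €23,008,602.00 − €8,338,600 = €14,670,002.00.
Degree of operating leverage = €23,008,602.00 / €14,670,002.00 = 1.5684.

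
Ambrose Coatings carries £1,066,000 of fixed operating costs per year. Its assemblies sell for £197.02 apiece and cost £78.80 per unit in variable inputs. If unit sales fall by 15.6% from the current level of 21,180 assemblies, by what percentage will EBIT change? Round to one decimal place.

At 21,180 units, contribution = 21,180 × £118.22 = £2,503,899.60.
EBIT = £2,503,899.60 − £1,066,000 = £1,437,899.60.
Degree of operating leverage = £2,503,899.60 / £1,437,899.60 = 1.7414.
So EBIT moves 1.7414 × (-15.6%) = -27.2%.

-27.2%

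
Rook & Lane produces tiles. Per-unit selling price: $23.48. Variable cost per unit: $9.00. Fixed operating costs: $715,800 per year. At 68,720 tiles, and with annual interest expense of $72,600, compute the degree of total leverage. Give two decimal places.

4.81

At 68,720 units, contribution = 68,720 × $14.48 = $995,065.60.
Subtracting fixed costs: EBIT = $995,065.60 − $715,800 = $279,265.60. Interest = $72,600.00, so EBIT − I = $206,665.60.
DCL = contribution ÷ (EBIT − I) = $995,065.60 ÷ $206,665.60 = 4.8149.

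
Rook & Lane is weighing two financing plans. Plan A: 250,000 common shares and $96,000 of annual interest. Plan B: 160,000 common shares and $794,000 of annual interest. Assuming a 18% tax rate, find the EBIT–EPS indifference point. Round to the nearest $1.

At indifference, (EBIT − 96,000)(1 − t)/250,000 = (EBIT − 794,000)(1 − t)/160,000.
Cancelling (1 − t) and cross-multiplying: 160,000·(EBIT − 96,000) = 250,000·(EBIT − 794,000).
EBIT × (250,000 − 160,000) = 794,000 × 250,000 − 96,000 × 160,000 = 183,140,000,000, so EBIT = 183,140,000,000 ÷ 90,000 = 2,034,888.89.

$2,034,889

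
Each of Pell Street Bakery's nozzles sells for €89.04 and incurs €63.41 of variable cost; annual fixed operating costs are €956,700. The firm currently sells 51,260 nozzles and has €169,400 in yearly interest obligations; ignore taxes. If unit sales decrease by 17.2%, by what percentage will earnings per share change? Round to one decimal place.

Contribution at this volume is 51,260 × €25.63 = €1,313,793.80.
EBIT = €1,313,793.80 − €956,700 = €357,093.80.
After interest of €169,400.00, pre-tax earnings = €187,693.80.
Degree of combined leverage = contribution ÷ (EBIT − I) = €1,313,793.80 ÷ €187,693.80 = 6.9997.
EPS therefore changes by 6.9997 × (-17.2%) = -120.4%.

-120.4%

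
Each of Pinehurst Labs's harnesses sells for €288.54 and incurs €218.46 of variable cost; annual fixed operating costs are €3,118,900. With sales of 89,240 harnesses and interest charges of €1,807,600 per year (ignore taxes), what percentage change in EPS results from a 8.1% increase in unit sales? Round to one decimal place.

+38.2%

Contribution at this volume is 89,240 × €70.08 = €6,253,939.20.
EBIT = €6,253,939.20 − €3,118,900 = €3,135,039.20.
Interest = €1,807,600.00, so EBIT − I = €1,327,439.20.
Degree of combined leverage = contribution ÷ (EBIT − I) = €6,253,939.20 ÷ €1,327,439.20 = 4.7113.
%ΔEPS = DCL × %ΔSales = 4.7113 × +8.1% = +38.2%.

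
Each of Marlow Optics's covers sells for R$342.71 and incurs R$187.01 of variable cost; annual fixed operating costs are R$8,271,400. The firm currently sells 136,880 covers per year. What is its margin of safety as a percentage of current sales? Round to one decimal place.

Unit CM = price − variable cost = R$342.71 − R$187.01 = R$155.70. Break-even units = R$8,271,400 ÷ R$155.70 = 53,123.96; break-even revenue = 53,123.96 × R$342.71 = R$18,206,111.07.
Current sales = 136,880 × R$342.71 = R$46,910,144.80.
Margin of safety = (R$46,910,144.80 − R$18,206,111.07) ÷ R$46,910,144.80 = 61.2%.

61.2%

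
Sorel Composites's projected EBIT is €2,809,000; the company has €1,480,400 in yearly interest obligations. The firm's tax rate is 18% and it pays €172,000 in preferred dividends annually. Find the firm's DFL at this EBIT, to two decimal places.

2.51

Annual interest charges come to €1,480,400.00.
Preferred dividends grossed up pre-tax: €172,000 / (1 − 0.18) = €209,756.10.
DFL = EBIT ÷ [EBIT − I − D_p/(1−t)] = €2,809,000 ÷ [€2,809,000 − €1,480,400.00 − €209,756.10] = €2,809,000 ÷ €1,118,843.90 = 2.5106.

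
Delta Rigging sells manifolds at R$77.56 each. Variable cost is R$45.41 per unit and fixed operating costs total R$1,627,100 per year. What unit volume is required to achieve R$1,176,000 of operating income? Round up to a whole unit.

Unit CM = price − variable cost = R$77.56 − R$45.41 = R$32.15.
Units = (FC + target) / CM = (R$1,627,100 + R$1,176,000) / R$32.15 = 87,188.18, so 87,189 manifolds.

87,189 manifolds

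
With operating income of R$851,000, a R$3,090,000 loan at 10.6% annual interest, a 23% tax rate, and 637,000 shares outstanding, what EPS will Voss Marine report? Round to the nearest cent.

Pre-tax income = R$851,000 − R$327,540.00 = R$523,460.00.
Net income = R$523,460.00 × (1 − 0.23) = R$403,064.20.
EPS = R$403,064.20 ÷ 637,000 = R$0.63.

R$0.63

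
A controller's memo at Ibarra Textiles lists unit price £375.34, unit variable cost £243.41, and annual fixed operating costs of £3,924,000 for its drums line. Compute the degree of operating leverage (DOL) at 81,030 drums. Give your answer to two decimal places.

1.58

At 81,030 units, contribution = 81,030 × £131.93 = £10,690,287.90.
Operating income = contribution − fixed costs = £10,690,287.90 − £3,924,000 = £6,766,287.90.
DOL = contribution ÷ EBIT = £10,690,287.90 ÷ £6,766,287.90 = 1.5799.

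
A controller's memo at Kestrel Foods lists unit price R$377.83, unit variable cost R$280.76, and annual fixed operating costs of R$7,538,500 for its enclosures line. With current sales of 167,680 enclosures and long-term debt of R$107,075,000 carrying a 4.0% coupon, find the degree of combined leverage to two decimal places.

3.65

Total contribution margin = 167,680 × R$97.07 = R$16,276,697.60.
Operating income = contribution − fixed costs = R$16,276,697.60 − R$7,538,500 = R$8,738,197.60. Interest = R$4,283,000.00, so EBIT − I = R$4,455,197.60.
Degree of total leverage = total CM / (EBIT − interest) = R$16,276,697.60 / R$4,455,197.60 = 3.6534.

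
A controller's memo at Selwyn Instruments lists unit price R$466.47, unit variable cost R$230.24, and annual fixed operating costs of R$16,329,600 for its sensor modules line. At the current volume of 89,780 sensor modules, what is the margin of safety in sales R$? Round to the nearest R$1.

R$9,634,540

Unit CM = price − variable cost = R$466.47 − R$230.24 = R$236.23. Break-even units = R$16,329,600 ÷ R$236.23 = 69,125.85; break-even revenue = 69,125.85 × R$466.47 = R$32,245,136.15.
Current sales = 89,780 × R$466.47 = R$41,879,676.60.
Margin of safety = R$41,879,676.60 − R$32,245,136.15 = R$9,634,540.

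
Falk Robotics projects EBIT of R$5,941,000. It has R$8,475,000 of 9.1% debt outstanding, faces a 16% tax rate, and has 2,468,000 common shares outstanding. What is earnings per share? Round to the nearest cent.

Pre-tax income = R$5,941,000 − R$771,225.00 = R$5,169,775.00.
Net income = R$5,169,775.00 × (1 − 0.16) = R$4,342,611.00.
EPS = R$4,342,611.00 ÷ 2,468,000 = R$1.76.

R$1.76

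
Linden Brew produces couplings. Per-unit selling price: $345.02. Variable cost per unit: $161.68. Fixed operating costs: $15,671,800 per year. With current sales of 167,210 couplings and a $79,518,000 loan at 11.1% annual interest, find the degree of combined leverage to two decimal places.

4.98

Total contribution margin = 167,210 × $183.34 = $30,656,281.40.
Operating income = contribution − fixed costs = $30,656,281.40 − $15,671,800 = $14,984,481.40. Interest = $8,826,498.00, so EBIT − I = $6,157,983.40.
Degree of total leverage = total CM / (EBIT − interest) = $30,656,281.40 / $6,157,983.40 = 4.9783.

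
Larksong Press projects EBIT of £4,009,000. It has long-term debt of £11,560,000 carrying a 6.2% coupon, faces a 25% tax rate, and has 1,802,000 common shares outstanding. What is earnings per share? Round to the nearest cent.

Pre-tax income = £4,009,000 − £716,720.00 = £3,292,280.00.
After tax at 25%: net income = £3,292,280.00 × 0.75 = £2,469,210.00.
EPS = £2,469,210.00 ÷ 1,802,000 = £1.37.

£1.37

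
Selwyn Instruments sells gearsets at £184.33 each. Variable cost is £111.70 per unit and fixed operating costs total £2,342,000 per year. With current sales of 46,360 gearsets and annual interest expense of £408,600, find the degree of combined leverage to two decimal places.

5.46

Total contribution margin = 46,360 × £72.63 = £3,367,126.80.
Subtracting fixed costs: EBIT = £3,367,126.80 − £2,342,000 = £1,025,126.80. Interest = £408,600.00, so EBIT − I = £616,526.80.
Degree of total leverage = total CM / (EBIT − interest) = £3,367,126.80 / £616,526.80 = 5.4614.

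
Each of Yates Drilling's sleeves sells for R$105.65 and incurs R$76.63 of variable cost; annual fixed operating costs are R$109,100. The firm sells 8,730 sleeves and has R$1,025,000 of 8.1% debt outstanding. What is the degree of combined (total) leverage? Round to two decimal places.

Total contribution margin = 8,730 × R$29.02 = R$253,344.60.
EBIT = R$253,344.60 − R$109,100 = R$144,244.60. Interest = R$83,025.00, so EBIT − I = R$61,219.60.
DCL = contribution ÷ (EBIT − I) = R$253,344.60 ÷ R$61,219.60 = 4.1383.

4.14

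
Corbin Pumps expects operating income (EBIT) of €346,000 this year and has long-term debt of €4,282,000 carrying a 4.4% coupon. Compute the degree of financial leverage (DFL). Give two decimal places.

Interest = €188,408.00.
Degree of financial leverage = EBIT / (EBIT − interest) = €346,000 / €157,592.00 = 2.1955.

2.20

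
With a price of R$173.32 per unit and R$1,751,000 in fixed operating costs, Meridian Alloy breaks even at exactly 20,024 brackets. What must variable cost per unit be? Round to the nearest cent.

At break-even, FC = Q × (P − VC), so P − VC = R$1,751,000 ÷ 20,024 = R$87.4451.
Variable cost per unit = R$173.32 − R$87.4451 = R$85.87.

R$85.87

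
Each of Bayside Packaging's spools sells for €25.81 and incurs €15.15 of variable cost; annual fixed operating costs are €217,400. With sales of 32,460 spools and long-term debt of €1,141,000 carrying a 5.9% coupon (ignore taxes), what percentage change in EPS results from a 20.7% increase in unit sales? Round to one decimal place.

+116.8%

At 32,460 units, contribution = 32,460 × €10.66 = €346,023.60.
Operating income = contribution − fixed costs = €346,023.60 − €217,400 = €128,623.60.
Interest = €67,319.00, so EBIT − I = €61,304.60.
DCL = total CM / (EBIT − I) = €346,023.60 / €61,304.60 = 5.6443.
EPS therefore changes by 5.6443 × (+20.7%) = +116.8%.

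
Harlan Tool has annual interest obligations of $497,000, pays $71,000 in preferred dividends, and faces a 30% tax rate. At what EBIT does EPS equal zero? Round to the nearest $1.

$598,429

Preferred dividends are paid after tax, so their pre-tax equivalent is $71,000 ÷ (1 − 0.30) = $101,428.57.
Financial break-even EBIT = interest + D_p ÷ (1 − t) = $497,000 + $101,428.57 = $598,428.57.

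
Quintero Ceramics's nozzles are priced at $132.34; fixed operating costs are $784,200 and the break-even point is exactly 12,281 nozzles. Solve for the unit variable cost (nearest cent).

$68.49

At break-even, FC = Q × (P − VC), so P − VC = $784,200 ÷ 12,281 = $63.8547.
Variable cost per unit = $132.34 − $63.8547 = $68.49.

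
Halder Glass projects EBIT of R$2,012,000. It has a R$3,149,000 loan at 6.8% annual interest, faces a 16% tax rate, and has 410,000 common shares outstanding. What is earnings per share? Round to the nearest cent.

R$3.68

Interest = R$214,132.00, so EBT = R$2,012,000 − R$214,132.00 = R$1,797,868.00.
After tax at 16%: net income = R$1,797,868.00 × 0.84 = R$1,510,209.12.
Per share: R$1,510,209.12 / 410,000 shares = R$3.68.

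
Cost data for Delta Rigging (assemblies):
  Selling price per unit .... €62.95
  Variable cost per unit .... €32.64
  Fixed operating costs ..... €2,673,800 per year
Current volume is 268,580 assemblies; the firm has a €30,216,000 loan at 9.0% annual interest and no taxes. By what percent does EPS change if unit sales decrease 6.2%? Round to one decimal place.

-18.4%

Total contribution margin = 268,580 × €30.31 = €8,140,659.80.
Subtracting fixed costs: EBIT = €8,140,659.80 − €2,673,800 = €5,466,859.80.
Interest = €2,719,440.00, so EBIT − I = €2,747,419.80.
Degree of combined leverage = contribution ÷ (EBIT − I) = €8,140,659.80 ÷ €2,747,419.80 = 2.9630.
EPS therefore changes by 2.9630 × (-6.2%) = -18.4%.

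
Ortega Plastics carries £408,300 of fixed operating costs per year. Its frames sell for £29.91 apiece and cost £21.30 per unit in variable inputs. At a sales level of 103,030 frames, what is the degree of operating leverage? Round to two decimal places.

1.85

Total contribution margin = 103,030 × £8.61 = £887,088.30.
EBIT = £887,088.30 − £408,300 = £478,788.30.
Degree of operating leverage = £887,088.30 / £478,788.30 = 1.8528.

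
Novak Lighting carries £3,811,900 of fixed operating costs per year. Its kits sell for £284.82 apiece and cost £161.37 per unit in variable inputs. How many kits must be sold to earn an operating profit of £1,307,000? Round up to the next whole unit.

Unit CM = price − variable cost = £284.82 − £161.37 = £123.45.
Required volume = (fixed costs + target profit) ÷ CM = (£3,811,900 + £1,307,000) ÷ £123.45 = 41,465.37, so 41,466 kits.

41,466 kits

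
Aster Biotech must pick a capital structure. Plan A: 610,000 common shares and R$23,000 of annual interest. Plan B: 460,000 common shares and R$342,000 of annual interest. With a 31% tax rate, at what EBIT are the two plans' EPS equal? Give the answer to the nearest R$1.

Set EPS_A = EPS_B: (EBIT − R$23,000)(1 − 0.31) ÷ 610,000 = (EBIT − R$342,000)(1 − 0.31) ÷ 460,000.
Cancelling (1 − t) and cross-multiplying: 460,000·(EBIT − 23,000) = 610,000·(EBIT − 342,000).
EBIT × (610,000 − 460,000) = 342,000 × 610,000 − 23,000 × 460,000 = 198,040,000,000, so EBIT = 198,040,000,000 ÷ 150,000 = 1,320,266.67.

R$1,320,267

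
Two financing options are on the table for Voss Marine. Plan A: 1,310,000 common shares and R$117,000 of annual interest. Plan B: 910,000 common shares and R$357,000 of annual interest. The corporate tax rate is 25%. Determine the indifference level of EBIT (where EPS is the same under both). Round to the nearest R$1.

Set EPS_A = EPS_B: (EBIT − R$117,000)(1 − 0.25) ÷ 1,310,000 = (EBIT − R$357,000)(1 − 0.25) ÷ 910,000.
Cancelling (1 − t) and cross-multiplying: 910,000·(EBIT − 117,000) = 1,310,000·(EBIT − 357,000).
EBIT × (1,310,000 − 910,000) = 357,000 × 1,310,000 − 117,000 × 910,000 = 361,200,000,000, so EBIT = 361,200,000,000 ÷ 400,000 = 903,000.00.

R$903,000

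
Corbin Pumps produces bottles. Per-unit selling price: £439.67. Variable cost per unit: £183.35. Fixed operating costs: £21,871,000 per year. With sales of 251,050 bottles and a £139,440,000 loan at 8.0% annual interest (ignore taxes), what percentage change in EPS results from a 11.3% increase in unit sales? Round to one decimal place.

At 251,050 units, contribution = 251,050 × £256.32 = £64,349,136.00.
EBIT = £64,349,136.00 − £21,871,000 = £42,478,136.00.
After interest of £11,155,200.00, pre-tax earnings = £31,322,936.00.
Degree of combined leverage = contribution ÷ (EBIT − I) = £64,349,136.00 ÷ £31,322,936.00 = 2.0544.
EPS therefore changes by 2.0544 × (+11.3%) = +23.2%.

+23.2%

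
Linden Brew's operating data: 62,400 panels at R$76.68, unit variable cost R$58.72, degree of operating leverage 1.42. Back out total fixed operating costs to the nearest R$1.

R$331,476

At 62,400 units, contribution = 62,400 × R$17.96 = R$1,120,704.00.
Since DOL = CM ÷ EBIT, EBIT = R$1,120,704.00 ÷ 1.42 = R$789,228.17.
Fixed costs = CM − EBIT = R$1,120,704.00 − R$789,228.17 = R$331,476.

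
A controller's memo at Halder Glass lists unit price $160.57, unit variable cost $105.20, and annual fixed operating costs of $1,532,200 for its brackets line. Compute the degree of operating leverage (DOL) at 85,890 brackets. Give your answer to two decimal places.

Total contribution margin = 85,890 × $55.37 = $4,755,729.30.
Subtracting fixed costs: EBIT = $4,755,729.30 − $1,532,200 = $3,223,529.30.
Degree of operating leverage = $4,755,729.30 / $3,223,529.30 = 1.4753.

1.48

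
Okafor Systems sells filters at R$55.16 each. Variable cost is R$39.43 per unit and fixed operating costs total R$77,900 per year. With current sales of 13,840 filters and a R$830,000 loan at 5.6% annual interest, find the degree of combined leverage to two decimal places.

Total contribution margin = 13,840 × R$15.73 = R$217,703.20.
Operating income = contribution − fixed costs = R$217,703.20 − R$77,900 = R$139,803.20. Interest = R$46,480.00.
DOL = R$217,703.20 ÷ R$139,803.20 = 1.5572; DFL = R$139,803.20 ÷ R$93,323.20 = 1.4981.
Combined leverage = 1.5572 × 1.4981 = 2.3328.

2.33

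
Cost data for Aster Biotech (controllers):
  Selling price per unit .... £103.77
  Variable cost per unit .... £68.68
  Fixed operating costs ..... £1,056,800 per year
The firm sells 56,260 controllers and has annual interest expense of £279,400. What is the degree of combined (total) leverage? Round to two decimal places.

3.09

Contribution at this volume is 56,260 × £35.09 = £1,974,163.40.
Subtracting fixed costs: EBIT = £1,974,163.40 − £1,056,800 = £917,363.40. Interest = £279,400.00, so EBIT − I = £637,963.40.
DCL = contribution ÷ (EBIT − I) = £1,974,163.40 ÷ £637,963.40 = 3.0945.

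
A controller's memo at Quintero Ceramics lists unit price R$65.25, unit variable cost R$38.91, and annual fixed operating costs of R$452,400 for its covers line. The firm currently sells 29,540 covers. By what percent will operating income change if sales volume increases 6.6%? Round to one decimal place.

+15.8%

Total contribution margin = 29,540 × R$26.34 = R$778,083.60.
Subtracting fixed costs: EBIT = R$778,083.60 − R$452,400 = R$325,683.60.
So DOL = total CM / EBIT = R$778,083.60 / R$325,683.60 = 2.3891.
%ΔEBIT = DOL × %ΔSales = 2.3891 × +6.6% = +15.8%.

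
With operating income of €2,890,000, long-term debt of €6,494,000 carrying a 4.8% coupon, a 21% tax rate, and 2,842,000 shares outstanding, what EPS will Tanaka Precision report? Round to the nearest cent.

Pre-tax income = €2,890,000 − €311,712.00 = €2,578,288.00.
Net income = €2,578,288.00 × (1 − 0.21) = €2,036,847.52.
Per share: €2,036,847.52 / 2,842,000 shares = €0.72.

€0.72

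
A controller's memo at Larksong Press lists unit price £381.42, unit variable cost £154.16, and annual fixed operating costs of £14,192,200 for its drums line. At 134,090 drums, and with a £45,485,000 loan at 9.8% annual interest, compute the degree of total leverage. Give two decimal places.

2.58

At 134,090 units, contribution = 134,090 × £227.26 = £30,473,293.40.
EBIT = £30,473,293.40 − £14,192,200 = £16,281,093.40. Interest = £4,457,530.00, so EBIT − I = £11,823,563.40.
Degree of total leverage = total CM / (EBIT − interest) = £30,473,293.40 / £11,823,563.40 = 2.5773.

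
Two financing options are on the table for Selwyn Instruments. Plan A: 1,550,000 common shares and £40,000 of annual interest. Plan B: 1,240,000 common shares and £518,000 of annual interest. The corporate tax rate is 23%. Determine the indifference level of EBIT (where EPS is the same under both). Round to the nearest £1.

At indifference, (EBIT − 40,000)(1 − t)/1,550,000 = (EBIT − 518,000)(1 − t)/1,240,000.
The (1 − t) factor cancels: (EBIT − 40,000) × 1,240,000 = (EBIT − 518,000) × 1,550,000.
EBIT × (1,550,000 − 1,240,000) = 518,000 × 1,550,000 − 40,000 × 1,240,000 = 753,300,000,000, so EBIT = 753,300,000,000 ÷ 310,000 = 2,430,000.00.

£2,430,000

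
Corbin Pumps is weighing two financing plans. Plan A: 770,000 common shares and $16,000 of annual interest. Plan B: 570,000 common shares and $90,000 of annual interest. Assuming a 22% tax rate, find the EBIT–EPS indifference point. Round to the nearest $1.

$300,900

At indifference, (EBIT − 16,000)(1 − t)/770,000 = (EBIT − 90,000)(1 − t)/570,000.
The (1 − t) factor cancels: (EBIT − 16,000) × 570,000 = (EBIT − 90,000) × 770,000.
EBIT × (770,000 − 570,000) = 90,000 × 770,000 − 16,000 × 570,000 = 60,180,000,000, so EBIT = 60,180,000,000 ÷ 200,000 = 300,900.00.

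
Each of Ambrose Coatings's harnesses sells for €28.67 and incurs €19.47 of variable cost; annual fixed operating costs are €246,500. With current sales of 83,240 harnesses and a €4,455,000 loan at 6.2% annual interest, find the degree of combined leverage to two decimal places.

3.15

At 83,240 units, contribution = 83,240 × €9.20 = €765,808.00.
Subtracting fixed costs: EBIT = €765,808.00 − €246,500 = €519,308.00. Interest = €276,210.00.
DOL = €765,808.00 ÷ €519,308.00 = 1.4747; DFL = €519,308.00 ÷ €243,098.00 = 2.1362.
Combined leverage = 1.4747 × 2.1362 = 3.1503.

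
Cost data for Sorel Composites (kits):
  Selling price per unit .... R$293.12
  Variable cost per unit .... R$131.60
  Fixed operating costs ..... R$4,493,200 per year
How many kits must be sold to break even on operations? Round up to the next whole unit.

Contribution margin per unit = R$293.12 − R$131.60 = R$161.52.
Break-even Q = R$4,493,200 / R$161.52 = 27,818.23 → 27,819 kits.

27,819 kits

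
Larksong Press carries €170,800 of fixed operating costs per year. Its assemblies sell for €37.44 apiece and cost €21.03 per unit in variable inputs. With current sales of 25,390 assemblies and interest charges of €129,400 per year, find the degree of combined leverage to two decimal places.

At 25,390 units, contribution = 25,390 × €16.41 = €416,649.90.
Operating income = contribution − fixed costs = €416,649.90 − €170,800 = €245,849.90. Interest = €129,400.00, so EBIT − I = €116,449.90.
Degree of total leverage = total CM / (EBIT − interest) = €416,649.90 / €116,449.90 = 3.5779.

3.58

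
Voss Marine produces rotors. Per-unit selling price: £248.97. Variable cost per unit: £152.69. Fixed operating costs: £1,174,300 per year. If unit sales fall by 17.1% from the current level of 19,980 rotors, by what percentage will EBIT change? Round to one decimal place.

Contribution at this volume is 19,980 × £96.28 = £1,923,674.40.
EBIT = £1,923,674.40 − £1,174,300 = £749,374.40.
So DOL = total CM / EBIT = £1,923,674.40 / £749,374.40 = 2.5670.
Operating income changes by 2.5670 × -17.1% = -43.9%.

-43.9%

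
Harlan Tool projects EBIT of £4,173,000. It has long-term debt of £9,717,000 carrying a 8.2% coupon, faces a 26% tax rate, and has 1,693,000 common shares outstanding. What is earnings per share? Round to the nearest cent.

£1.48

Pre-tax income = £4,173,000 − £796,794.00 = £3,376,206.00.
After tax at 26%: net income = £3,376,206.00 × 0.74 = £2,498,392.44.
EPS = £2,498,392.44 ÷ 1,693,000 = £1.48.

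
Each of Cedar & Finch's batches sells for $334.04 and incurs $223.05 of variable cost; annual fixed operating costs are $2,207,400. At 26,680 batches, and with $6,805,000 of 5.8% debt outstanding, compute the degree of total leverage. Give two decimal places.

Total contribution margin = 26,680 × $110.99 = $2,961,213.20.
EBIT = $2,961,213.20 − $2,207,400 = $753,813.20. Interest = $394,690.00.
DOL = $2,961,213.20 ÷ $753,813.20 = 3.9283; DFL = $753,813.20 ÷ $359,123.20 = 2.0990.
DCL = DOL × DFL = 3.9283 × 2.0990 = 8.2455.

8.25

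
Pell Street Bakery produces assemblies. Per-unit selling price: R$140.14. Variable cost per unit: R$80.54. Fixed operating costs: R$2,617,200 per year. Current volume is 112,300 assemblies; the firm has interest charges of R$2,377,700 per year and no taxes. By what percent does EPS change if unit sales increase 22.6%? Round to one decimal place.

Total contribution margin = 112,300 × R$59.60 = R$6,693,080.00.
Subtracting fixed costs: EBIT = R$6,693,080.00 − R$2,617,200 = R$4,075,880.00.
After interest of R$2,377,700.00, pre-tax earnings = R$1,698,180.00.
Degree of combined leverage = contribution ÷ (EBIT − I) = R$6,693,080.00 ÷ R$1,698,180.00 = 3.9413.
%ΔEPS = DCL × %ΔSales = 3.9413 × +22.6% = +89.1%.

+89.1%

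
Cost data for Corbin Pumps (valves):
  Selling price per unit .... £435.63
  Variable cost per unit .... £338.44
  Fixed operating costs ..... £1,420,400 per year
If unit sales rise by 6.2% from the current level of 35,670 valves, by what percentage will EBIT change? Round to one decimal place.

+10.5%

Contribution at this volume is 35,670 × £97.19 = £3,466,767.30.
Operating income = contribution − fixed costs = £3,466,767.30 − £1,420,400 = £2,046,367.30.
So DOL = total CM / EBIT = £3,466,767.30 / £2,046,367.30 = 1.6941.
%ΔEBIT = DOL × %ΔSales = 1.6941 × +6.2% = +10.5%.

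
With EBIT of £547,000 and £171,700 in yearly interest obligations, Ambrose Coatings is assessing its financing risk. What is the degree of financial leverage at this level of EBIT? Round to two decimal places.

Interest = £171,700.00.
DFL = EBIT ÷ (EBIT − I) = £547,000 ÷ (£547,000 − £171,700.00) = £547,000 ÷ £375,300.00 = 1.4575.

1.46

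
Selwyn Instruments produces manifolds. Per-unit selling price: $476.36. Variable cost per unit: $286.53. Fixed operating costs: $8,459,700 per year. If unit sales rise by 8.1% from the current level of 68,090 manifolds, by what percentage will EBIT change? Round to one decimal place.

+23.4%

At 68,090 units, contribution = 68,090 × $189.83 = $12,925,524.70.
EBIT = $12,925,524.70 − $8,459,700 = $4,465,824.70.
DOL = contribution ÷ EBIT = $12,925,524.70 ÷ $4,465,824.70 = 2.8943.
Operating income changes by 2.8943 × +8.1% = +23.4%.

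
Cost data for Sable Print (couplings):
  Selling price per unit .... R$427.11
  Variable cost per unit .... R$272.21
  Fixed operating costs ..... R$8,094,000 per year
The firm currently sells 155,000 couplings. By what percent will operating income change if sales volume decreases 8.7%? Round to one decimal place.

Total contribution margin = 155,000 × R$154.90 = R$24,009,500.00.
Operating income = contribution − fixed costs = R$24,009,500.00 − R$8,094,000 = R$15,915,500.00.
DOL = contribution ÷ EBIT = R$24,009,500.00 ÷ R$15,915,500.00 = 1.5086.
%ΔEBIT = DOL × %ΔSales = 1.5086 × -8.7% = -13.1%.

-13.1%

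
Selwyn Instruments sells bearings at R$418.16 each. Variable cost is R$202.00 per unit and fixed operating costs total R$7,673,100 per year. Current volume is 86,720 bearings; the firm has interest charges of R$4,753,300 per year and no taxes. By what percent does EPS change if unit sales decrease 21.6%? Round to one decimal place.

-64.1%

Contribution at this volume is 86,720 × R$216.16 = R$18,745,395.20.
EBIT = R$18,745,395.20 − R$7,673,100 = R$11,072,295.20.
After interest of R$4,753,300.00, pre-tax earnings = R$6,318,995.20.
Degree of combined leverage = contribution ÷ (EBIT − I) = R$18,745,395.20 ÷ R$6,318,995.20 = 2.9665.
%ΔEPS = DCL × %ΔSales = 2.9665 × -21.6% = -64.1%.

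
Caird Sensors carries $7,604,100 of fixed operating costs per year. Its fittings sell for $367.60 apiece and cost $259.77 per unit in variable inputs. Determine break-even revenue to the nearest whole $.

$25,922,908

Contribution margin per unit = $367.60 − $259.77 = $107.83, a CM ratio of $107.83 ÷ $367.60 = 0.2933.
Break-even sales = FC ÷ CM ratio = $7,604,100 × $367.60 / $107.83 = $25,922,908.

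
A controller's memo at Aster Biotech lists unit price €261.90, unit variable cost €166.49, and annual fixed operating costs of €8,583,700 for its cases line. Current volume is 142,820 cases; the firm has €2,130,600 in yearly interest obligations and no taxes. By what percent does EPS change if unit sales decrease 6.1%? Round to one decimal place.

Total contribution margin = 142,820 × €95.41 = €13,626,456.20.
Operating income = contribution − fixed costs = €13,626,456.20 − €8,583,700 = €5,042,756.20.
Interest = €2,130,600.00, so EBIT − I = €2,912,156.20.
DCL = total CM / (EBIT − I) = €13,626,456.20 / €2,912,156.20 = 4.6792.
EPS therefore changes by 4.6792 × (-6.1%) = -28.5%.

-28.5%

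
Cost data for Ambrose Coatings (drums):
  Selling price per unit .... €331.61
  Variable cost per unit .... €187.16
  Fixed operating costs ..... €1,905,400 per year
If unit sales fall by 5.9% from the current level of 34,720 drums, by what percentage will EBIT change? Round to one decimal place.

-9.5%

Contribution at this volume is 34,720 × €144.45 = €5,015,304.00.
Operating income = contribution − fixed costs = €5,015,304.00 − €1,905,400 = €3,109,904.00.
Degree of operating leverage = €5,015,304.00 / €3,109,904.00 = 1.6127.
%ΔEBIT = DOL × %ΔSales = 1.6127 × -5.9% = -9.5%.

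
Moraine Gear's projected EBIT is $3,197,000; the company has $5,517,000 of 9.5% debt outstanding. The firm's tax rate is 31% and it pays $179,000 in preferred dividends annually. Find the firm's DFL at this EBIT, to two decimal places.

1.32

Annual interest charges come to $524,115.00.
Preferred dividends grossed up pre-tax: $179,000 / (1 − 0.31) = $259,420.29.
DFL = EBIT ÷ [EBIT − I − D_p/(1−t)] = $3,197,000 ÷ [$3,197,000 − $524,115.00 − $259,420.29] = $3,197,000 ÷ $2,413,464.71 = 1.3247.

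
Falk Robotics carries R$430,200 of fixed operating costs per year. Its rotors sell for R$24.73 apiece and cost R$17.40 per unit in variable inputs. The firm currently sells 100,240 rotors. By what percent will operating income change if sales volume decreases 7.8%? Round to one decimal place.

-18.8%

At 100,240 units, contribution = 100,240 × R$7.33 = R$734,759.20.
EBIT = R$734,759.20 − R$430,200 = R$304,559.20.
So DOL = total CM / EBIT = R$734,759.20 / R$304,559.20 = 2.4125.
Operating income changes by 2.4125 × -7.8% = -18.8%.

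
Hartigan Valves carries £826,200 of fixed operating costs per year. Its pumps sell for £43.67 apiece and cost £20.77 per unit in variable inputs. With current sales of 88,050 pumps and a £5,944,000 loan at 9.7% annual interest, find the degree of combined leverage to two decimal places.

At 88,050 units, contribution = 88,050 × £22.90 = £2,016,345.00.
Operating income = contribution − fixed costs = £2,016,345.00 − £826,200 = £1,190,145.00. Interest = £576,568.00.
DOL = £2,016,345.00 ÷ £1,190,145.00 = 1.6942; DFL = £1,190,145.00 ÷ £613,577.00 = 1.9397.
Combined leverage = 1.6942 × 1.9397 = 3.2862.

3.29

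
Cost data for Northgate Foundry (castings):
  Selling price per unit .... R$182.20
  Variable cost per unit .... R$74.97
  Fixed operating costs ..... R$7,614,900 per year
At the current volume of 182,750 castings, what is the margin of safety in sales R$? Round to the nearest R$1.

Each unit contributes R$182.20 − R$74.97 = R$107.23. Break-even units = R$7,614,900 ÷ R$107.23 = 71,014.64; break-even revenue = 71,014.64 × R$182.20 = R$12,938,867.67.
Current sales = 182,750 × R$182.20 = R$33,297,050.00.
Margin of safety = R$33,297,050.00 − R$12,938,867.67 = R$20,358,182.

R$20,358,182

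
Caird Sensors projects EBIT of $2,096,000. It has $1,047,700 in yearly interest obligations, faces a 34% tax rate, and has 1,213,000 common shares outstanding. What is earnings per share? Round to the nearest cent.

$0.57

Pre-tax income = $2,096,000 − $1,047,700.00 = $1,048,300.00.
Net income = $1,048,300.00 × (1 − 0.34) = $691,878.00.
Per share: $691,878.00 / 1,213,000 shares = $0.57.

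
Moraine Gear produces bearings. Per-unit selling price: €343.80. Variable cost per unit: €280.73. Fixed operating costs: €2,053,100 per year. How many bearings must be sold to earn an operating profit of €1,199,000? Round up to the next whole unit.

51,564 bearings

Each unit contributes €343.80 − €280.73 = €63.07.
Need Q such that Q × €63.07 − €2,053,100 = €1,199,000, i.e. Q = €3,252,100 / €63.07 = 51,563.34 → 51,564.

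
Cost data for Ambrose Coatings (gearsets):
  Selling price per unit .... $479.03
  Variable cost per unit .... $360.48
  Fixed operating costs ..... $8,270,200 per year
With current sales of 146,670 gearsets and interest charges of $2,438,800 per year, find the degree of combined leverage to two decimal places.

2.60

Contribution at this volume is 146,670 × $118.55 = $17,387,728.50.
Subtracting fixed costs: EBIT = $17,387,728.50 − $8,270,200 = $9,117,528.50. Interest = $2,438,800.00, so EBIT − I = $6,678,728.50.
Degree of total leverage = total CM / (EBIT − interest) = $17,387,728.50 / $6,678,728.50 = 2.6034.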